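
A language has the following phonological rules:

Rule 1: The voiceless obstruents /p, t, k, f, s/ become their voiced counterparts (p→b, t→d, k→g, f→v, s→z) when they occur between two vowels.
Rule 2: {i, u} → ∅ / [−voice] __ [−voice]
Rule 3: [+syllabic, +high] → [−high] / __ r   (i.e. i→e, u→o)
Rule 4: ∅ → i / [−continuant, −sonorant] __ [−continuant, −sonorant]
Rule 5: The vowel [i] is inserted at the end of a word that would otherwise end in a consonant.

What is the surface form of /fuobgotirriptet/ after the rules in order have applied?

fuobigoderripiteti

Rule 1 (intervocalic voicing): /t/ is a voiceless obstruent between vowels /o/ and /i/, so it voices to [d]. /fuobgotirriptet/ → fuobgodirriptet.
Rule 2 (high vowel syncope): no segment meets the environment; /fuobgodirriptet/ is unchanged.
Rule 3 (pre-rhotic lowering): /i/ is a high vowel immediately before /r/, so it lowers to [e]. /fuobgodirriptet/ → fuobgoderriptet.
Rule 4 (stop-cluster i-epenthesis): /b/ and /g/ form a stop–stop cluster, so [i] is inserted between them. /p/ and /t/ form a stop–stop cluster, so [i] is inserted between them. /fuobgoderriptet/ → fuobigoderripitet.
Rule 5 (final i-epenthesis): the form ends in the consonant /t/, so [i] is inserted word-finally. /fuobigoderripitet/ → fuobigoderripiteti.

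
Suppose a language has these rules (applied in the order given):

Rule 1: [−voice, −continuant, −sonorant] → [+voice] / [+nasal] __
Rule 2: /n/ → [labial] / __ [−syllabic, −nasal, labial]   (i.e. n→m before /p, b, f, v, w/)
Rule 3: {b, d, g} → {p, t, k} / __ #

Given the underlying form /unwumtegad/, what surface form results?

Rule 1 (post-nasal voicing): /t/ is a voiceless stop immediately after the nasal /m/, so it voices to [d]. /unwumtegad/ → unwumdegad.
Rule 2 (nasal place assimilation): /n/ precedes the labial consonant /w/, so it assimilates in place to [m]. /unwumdegad/ → umwumdegad.
Rule 3 (final devoicing): /d/ is a voiced stop in word-final position, so it devoices to [t]. /umwumdegad/ → umwumdegat.

umwumdegat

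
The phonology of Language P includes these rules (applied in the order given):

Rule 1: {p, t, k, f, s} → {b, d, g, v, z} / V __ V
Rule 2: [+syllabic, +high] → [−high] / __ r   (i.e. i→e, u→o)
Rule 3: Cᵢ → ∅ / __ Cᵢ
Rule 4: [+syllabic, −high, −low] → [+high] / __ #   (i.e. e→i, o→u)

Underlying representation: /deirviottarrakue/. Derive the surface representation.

Rule 1 (intervocalic voicing): /k/ is a voiceless obstruent between vowels /a/ and /u/, so it voices to [g]. /deirviottarrakue/ → deirviottarrague.
Rule 2 (pre-rhotic lowering): /i/ is a high vowel immediately before /r/, so it lowers to [e]. /deirviottarrague/ → deerviottarrague.
Rule 3 (degemination): /tt/ is a geminate; the first /t/ deletes. /rr/ is a geminate; the first /r/ deletes. /deerviottarrague/ → deerviotarague.
Rule 4 (final vowel raising): /e/ is a mid vowel in word-final position, so it raises to [i]. /deerviotarague/ → deerviotaragui.

deerviotaragui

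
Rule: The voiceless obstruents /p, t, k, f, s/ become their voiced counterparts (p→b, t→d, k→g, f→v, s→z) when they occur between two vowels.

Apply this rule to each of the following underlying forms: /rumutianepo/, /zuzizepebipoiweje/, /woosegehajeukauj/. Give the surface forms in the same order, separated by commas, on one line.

/rumutianepo/: /t/ is a voiceless obstruent between vowels /u/ and /i/, so it voices to [d]. /p/ is a voiceless obstruent between vowels /e/ and /o/, so it voices to [b]. → [rumudianebo].
/zuzizepebipoiweje/: /p/ is a voiceless obstruent between vowels /e/ and /e/, so it voices to [b]. /p/ is a voiceless obstruent between vowels /i/ and /o/, so it voices to [b]. → [zuzizebebiboiweje].
/woosegehajeukauj/: /s/ is a voiceless obstruent between vowels /o/ and /e/, so it voices to [z]. /k/ is a voiceless obstruent between vowels /u/ and /a/, so it voices to [g]. → [woozegehajeugauj].

rumudianebo, zuzizebebiboiweje, woozegehajeugauj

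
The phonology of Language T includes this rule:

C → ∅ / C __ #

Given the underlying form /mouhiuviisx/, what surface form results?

mouhiuviis

/x/ is the second consonant of a word-final cluster /sx/, so it deletes.
The other instances of /m/, /h/, /v/, /s/ do not occur in the required environment and remain unchanged.
Surface form: [mouhiuviis].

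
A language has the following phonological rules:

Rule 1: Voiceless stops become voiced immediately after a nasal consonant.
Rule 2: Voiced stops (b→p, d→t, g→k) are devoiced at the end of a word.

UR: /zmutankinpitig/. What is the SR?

Rule 1 (post-nasal voicing): /k/ is a voiceless stop immediately after the nasal /n/, so it voices to [g]. /p/ is a voiceless stop immediately after the nasal /n/, so it voices to [b]. /zmutankinpitig/ → zmutanginbitig.
Rule 2 (final devoicing): /g/ is a voiced stop in word-final position, so it devoices to [k]. /zmutanginbitig/ → zmutanginbitik.

zmutanginbitik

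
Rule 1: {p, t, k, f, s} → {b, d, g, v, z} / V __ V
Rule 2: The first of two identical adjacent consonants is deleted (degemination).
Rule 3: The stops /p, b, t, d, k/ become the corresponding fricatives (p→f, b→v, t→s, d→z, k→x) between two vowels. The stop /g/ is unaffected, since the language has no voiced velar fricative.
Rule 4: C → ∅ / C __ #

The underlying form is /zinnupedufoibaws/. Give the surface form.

zinuvezuvoivaw

Rule 1 (intervocalic voicing): /p/ is a voiceless obstruent between vowels /u/ and /e/, so it voices to [b]. /f/ is a voiceless obstruent between vowels /u/ and /o/, so it voices to [v]. /zinnupedufoibaws/ → zinnubeduvoibaws.
Rule 2 (degemination): /nn/ is a geminate; the first /n/ deletes. /zinnubeduvoibaws/ → zinubeduvoibaws.
Rule 3 (intervocalic spirantization): /b/ is a stop between vowels /u/ and /e/, so it spirantizes to the fricative [v]. /d/ is a stop between vowels /e/ and /u/, so it spirantizes to the fricative [z]. /b/ is a stop between vowels /i/ and /a/, so it spirantizes to the fricative [v]. /zinubeduvoibaws/ → zinuvezuvoivaws.
Rule 4 (final cluster simplification): /s/ is the second consonant of a word-final cluster /ws/, so it deletes. /zinuvezuvoivaws/ → zinuvezuvoivaw.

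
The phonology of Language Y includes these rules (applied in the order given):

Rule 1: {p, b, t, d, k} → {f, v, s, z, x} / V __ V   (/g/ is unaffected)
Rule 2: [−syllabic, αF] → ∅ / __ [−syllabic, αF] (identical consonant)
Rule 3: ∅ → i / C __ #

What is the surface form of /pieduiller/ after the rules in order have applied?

Rule 1 (intervocalic spirantization): /d/ is a stop between vowels /e/ and /u/, so it spirantizes to the fricative [z]. /pieduiller/ → piezuiller.
Rule 2 (degemination): /ll/ is a geminate; the first /l/ deletes. /piezuiller/ → piezuiler.
Rule 3 (final i-epenthesis): the form ends in the consonant /r/, so [i] is inserted word-finally. /piezuiler/ → piezuileri.

piezuileri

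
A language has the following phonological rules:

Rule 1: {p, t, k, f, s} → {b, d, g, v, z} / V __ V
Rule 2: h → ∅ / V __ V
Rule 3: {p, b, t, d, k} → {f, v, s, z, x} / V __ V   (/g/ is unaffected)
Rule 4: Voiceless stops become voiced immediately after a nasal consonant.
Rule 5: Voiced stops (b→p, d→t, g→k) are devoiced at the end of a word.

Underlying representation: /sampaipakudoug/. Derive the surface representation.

sambaivaguzouk

Rule 1 (intervocalic voicing): /p/ is a voiceless obstruent between vowels /i/ and /a/, so it voices to [b]. /k/ is a voiceless obstruent between vowels /a/ and /u/, so it voices to [g]. /sampaipakudoug/ → sampaibagudoug.
Rule 2 (intervocalic h-deletion): no segment meets the environment; /sampaibagudoug/ is unchanged.
Rule 3 (intervocalic spirantization): /b/ is a stop between vowels /i/ and /a/, so it spirantizes to the fricative [v]. /d/ is a stop between vowels /u/ and /o/, so it spirantizes to the fricative [z]. /sampaibagudoug/ → sampaivaguzoug.
Rule 4 (post-nasal voicing): /p/ is a voiceless stop immediately after the nasal /m/, so it voices to [b]. /sampaivaguzoug/ → sambaivaguzoug.
Rule 5 (final devoicing): /g/ is a voiced stop in word-final position, so it devoices to [k]. /sambaivaguzoug/ → sambaivaguzouk.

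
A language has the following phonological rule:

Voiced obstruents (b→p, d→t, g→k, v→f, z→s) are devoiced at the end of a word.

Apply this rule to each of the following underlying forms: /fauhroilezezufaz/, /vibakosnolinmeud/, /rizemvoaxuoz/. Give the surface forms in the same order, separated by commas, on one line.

/fauhroilezezufaz/: /z/ is a voiced obstruent in word-final position, so it devoices to [s]. → [fauhroilezezufas].
/vibakosnolinmeud/: /d/ is a voiced obstruent in word-final position, so it devoices to [t]. → [vibakosnolinmeut].
/rizemvoaxuoz/: /z/ is a voiced obstruent in word-final position, so it devoices to [s]. → [rizemvoaxuos].

fauhroilezezufas, vibakosnolinmeut, rizemvoaxuos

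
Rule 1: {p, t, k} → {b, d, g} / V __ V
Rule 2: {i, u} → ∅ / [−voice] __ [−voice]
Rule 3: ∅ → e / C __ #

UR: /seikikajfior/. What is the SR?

Rule 1 (intervocalic voicing): /k/ is a voiceless stop between vowels /i/ and /i/, so it voices to [g]. /k/ is a voiceless stop between vowels /i/ and /a/, so it voices to [g]. /seikikajfior/ → seigigajfior.
Rule 2 (high vowel syncope): no segment meets the environment; /seigigajfior/ is unchanged.
Rule 3 (final e-epenthesis): the form ends in the consonant /r/, so [e] is inserted word-finally. /seigigajfior/ → seigigajfiore.

seigigajfiore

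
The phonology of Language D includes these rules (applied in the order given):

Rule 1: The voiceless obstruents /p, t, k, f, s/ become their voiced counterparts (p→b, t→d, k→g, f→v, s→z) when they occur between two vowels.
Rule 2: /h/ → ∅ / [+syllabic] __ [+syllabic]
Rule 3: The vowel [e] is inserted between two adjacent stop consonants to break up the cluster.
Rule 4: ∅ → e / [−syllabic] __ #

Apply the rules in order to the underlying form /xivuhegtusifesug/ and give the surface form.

Rule 1 (intervocalic voicing): /s/ is a voiceless obstruent between vowels /u/ and /i/, so it voices to [z]. /f/ is a voiceless obstruent between vowels /i/ and /e/, so it voices to [v]. /s/ is a voiceless obstruent between vowels /e/ and /u/, so it voices to [z]. /xivuhegtusifesug/ → xivuhegtuzivezug.
Rule 2 (intervocalic h-deletion): /h/ occurs between vowels /u/ and /e/, so it deletes. /xivuhegtuzivezug/ → xivuegtuzivezug.
Rule 3 (stop-cluster e-epenthesis): /g/ and /t/ form a stop–stop cluster, so [e] is inserted between them. /xivuegtuzivezug/ → xivuegetuzivezug.
Rule 4 (final e-epenthesis): the form ends in the consonant /g/, so [e] is inserted word-finally. /xivuegetuzivezug/ → xivuegetuzivezuge.

xivuegetuzivezuge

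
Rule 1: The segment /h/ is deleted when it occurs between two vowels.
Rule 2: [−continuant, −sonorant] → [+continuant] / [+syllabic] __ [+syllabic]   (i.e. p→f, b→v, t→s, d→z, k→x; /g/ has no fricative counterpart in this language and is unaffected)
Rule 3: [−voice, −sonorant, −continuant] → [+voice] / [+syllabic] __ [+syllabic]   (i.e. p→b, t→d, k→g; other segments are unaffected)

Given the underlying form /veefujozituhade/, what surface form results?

veefujozisuaze

Rule 1 (intervocalic h-deletion): /h/ occurs between vowels /u/ and /a/, so it deletes. /veefujozituhade/ → veefujozituade.
Rule 2 (intervocalic spirantization): /t/ is a stop between vowels /i/ and /u/, so it spirantizes to the fricative [s]. /d/ is a stop between vowels /a/ and /e/, so it spirantizes to the fricative [z]. /veefujozituade/ → veefujozisuaze.
Rule 3 (intervocalic voicing): no segment meets the environment; /veefujozisuaze/ is unchanged.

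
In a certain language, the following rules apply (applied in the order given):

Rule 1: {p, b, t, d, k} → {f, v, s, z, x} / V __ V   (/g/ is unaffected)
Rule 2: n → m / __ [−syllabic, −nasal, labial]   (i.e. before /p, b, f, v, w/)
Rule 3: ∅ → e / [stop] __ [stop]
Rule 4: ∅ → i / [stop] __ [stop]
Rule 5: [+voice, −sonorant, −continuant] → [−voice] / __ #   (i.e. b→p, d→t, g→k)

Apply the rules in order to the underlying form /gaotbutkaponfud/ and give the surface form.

gaotebutekafomfut

Rule 1 (intervocalic spirantization): /p/ is a stop between vowels /a/ and /o/, so it spirantizes to the fricative [f]. /gaotbutkaponfud/ → gaotbutkafonfud.
Rule 2 (nasal place assimilation): /n/ precedes the labial consonant /f/, so it assimilates in place to [m]. /gaotbutkafonfud/ → gaotbutkafomfud.
Rule 3 (stop-cluster e-epenthesis): /t/ and /b/ form a stop–stop cluster, so [e] is inserted between them. /t/ and /k/ form a stop–stop cluster, so [e] is inserted between them. /gaotbutkafomfud/ → gaotebutekafomfud.
Rule 4 (stop-cluster i-epenthesis): no segment meets the environment; /gaotebutekafomfud/ is unchanged.
Rule 5 (final devoicing): /d/ is a voiced stop in word-final position, so it devoices to [t]. /gaotebutekafomfud/ → gaotebutekafomfut.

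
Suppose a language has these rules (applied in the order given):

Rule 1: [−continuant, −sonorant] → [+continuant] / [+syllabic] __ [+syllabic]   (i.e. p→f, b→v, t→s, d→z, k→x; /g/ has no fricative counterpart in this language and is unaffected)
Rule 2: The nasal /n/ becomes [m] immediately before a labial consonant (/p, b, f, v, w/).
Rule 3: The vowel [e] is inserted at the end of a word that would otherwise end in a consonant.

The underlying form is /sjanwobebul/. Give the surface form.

Rule 1 (intervocalic spirantization): /b/ is a stop between vowels /o/ and /e/, so it spirantizes to the fricative [v]. /b/ is a stop between vowels /e/ and /u/, so it spirantizes to the fricative [v]. /sjanwobebul/ → sjanwovevul.
Rule 2 (nasal place assimilation): /n/ precedes the labial consonant /w/, so it assimilates in place to [m]. /sjanwovevul/ → sjamwovevul.
Rule 3 (final e-epenthesis): the form ends in the consonant /l/, so [e] is inserted word-finally. /sjamwovevul/ → sjamwovevule.

sjamwovevule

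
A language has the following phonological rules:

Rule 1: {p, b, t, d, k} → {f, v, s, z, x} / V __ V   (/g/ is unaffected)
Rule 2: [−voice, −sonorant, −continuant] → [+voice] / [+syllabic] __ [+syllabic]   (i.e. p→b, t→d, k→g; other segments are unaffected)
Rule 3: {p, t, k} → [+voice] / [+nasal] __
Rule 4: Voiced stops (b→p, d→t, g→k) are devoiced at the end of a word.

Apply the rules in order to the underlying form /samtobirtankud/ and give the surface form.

samdovirtangut

Rule 1 (intervocalic spirantization): /b/ is a stop between vowels /o/ and /i/, so it spirantizes to the fricative [v]. /samtobirtankud/ → samtovirtankud.
Rule 2 (intervocalic voicing): no segment meets the environment; /samtovirtankud/ is unchanged.
Rule 3 (post-nasal voicing): /t/ is a voiceless stop immediately after the nasal /m/, so it voices to [d]. /k/ is a voiceless stop immediately after the nasal /n/, so it voices to [g]. /samtovirtankud/ → samdovirtangud.
Rule 4 (final devoicing): /d/ is a voiced stop in word-final position, so it devoices to [t]. /samdovirtangud/ → samdovirtangut.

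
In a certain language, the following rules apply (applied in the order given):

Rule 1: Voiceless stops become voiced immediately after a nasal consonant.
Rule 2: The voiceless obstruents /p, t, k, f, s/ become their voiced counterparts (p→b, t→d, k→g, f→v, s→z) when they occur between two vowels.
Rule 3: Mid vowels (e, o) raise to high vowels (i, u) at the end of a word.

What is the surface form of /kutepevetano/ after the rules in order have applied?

Rule 1 (post-nasal voicing): no segment meets the environment; /kutepevetano/ is unchanged.
Rule 2 (intervocalic voicing): /t/ is a voiceless obstruent between vowels /u/ and /e/, so it voices to [d]. /p/ is a voiceless obstruent between vowels /e/ and /e/, so it voices to [b]. /t/ is a voiceless obstruent between vowels /e/ and /a/, so it voices to [d]. /kutepevetano/ → kudebevedano.
Rule 3 (final vowel raising): /o/ is a mid vowel in word-final position, so it raises to [u]. /kudebevedano/ → kudebevedanu.

kudebevedanu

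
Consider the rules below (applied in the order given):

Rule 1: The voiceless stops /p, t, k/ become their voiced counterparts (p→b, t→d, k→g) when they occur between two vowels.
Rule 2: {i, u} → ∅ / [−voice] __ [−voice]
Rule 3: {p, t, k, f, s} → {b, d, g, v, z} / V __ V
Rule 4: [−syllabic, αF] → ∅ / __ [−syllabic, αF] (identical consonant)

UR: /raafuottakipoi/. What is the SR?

raavuotagiboi

Rule 1 (intervocalic voicing): /k/ is a voiceless stop between vowels /a/ and /i/, so it voices to [g]. /p/ is a voiceless stop between vowels /i/ and /o/, so it voices to [b]. /raafuottakipoi/ → raafuottagiboi.
Rule 2 (high vowel syncope): no segment meets the environment; /raafuottagiboi/ is unchanged.
Rule 3 (intervocalic voicing): /f/ is a voiceless obstruent between vowels /a/ and /u/, so it voices to [v]. /raafuottagiboi/ → raavuottagiboi.
Rule 4 (degemination): /tt/ is a geminate; the first /t/ deletes. /raavuottagiboi/ → raavuotagiboi.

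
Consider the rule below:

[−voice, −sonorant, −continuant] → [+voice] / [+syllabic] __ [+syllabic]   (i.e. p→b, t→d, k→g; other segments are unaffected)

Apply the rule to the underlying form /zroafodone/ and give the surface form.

zroafodone

No segment of /zroafodone/ meets the structural description of the rule, so the form surfaces unchanged.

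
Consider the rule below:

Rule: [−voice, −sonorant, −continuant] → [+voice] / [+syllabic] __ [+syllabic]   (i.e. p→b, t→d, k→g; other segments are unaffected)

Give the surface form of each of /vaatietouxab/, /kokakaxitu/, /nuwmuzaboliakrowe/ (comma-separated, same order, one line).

vaadiedouxab, kogagaxidu, nuwmuzaboliakrowe

/vaatietouxab/: /t/ is a voiceless stop between vowels /a/ and /i/, so it voices to [d]. /t/ is a voiceless stop between vowels /e/ and /o/, so it voices to [d]. → [vaadiedouxab].
/kokakaxitu/: /k/ is a voiceless stop between vowels /o/ and /a/, so it voices to [g]. /k/ is a voiceless stop between vowels /a/ and /a/, so it voices to [g]. /t/ is a voiceless stop between vowels /i/ and /u/, so it voices to [d]. → [kogagaxidu].
/nuwmuzaboliakrowe/: the rule's environment is not met; surfaces unchanged as [nuwmuzaboliakrowe].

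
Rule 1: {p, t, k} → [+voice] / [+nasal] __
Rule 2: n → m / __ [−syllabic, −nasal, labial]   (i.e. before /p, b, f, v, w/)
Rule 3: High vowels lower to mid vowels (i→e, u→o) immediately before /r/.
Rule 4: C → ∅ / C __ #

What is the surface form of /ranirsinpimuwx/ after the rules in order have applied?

ranersimbimuw

Rule 1 (post-nasal voicing): /p/ is a voiceless stop immediately after the nasal /n/, so it voices to [b]. /ranirsinpimuwx/ → ranirsinbimuwx.
Rule 2 (nasal place assimilation): /n/ precedes the labial consonant /b/, so it assimilates in place to [m]. /ranirsinbimuwx/ → ranirsimbimuwx.
Rule 3 (pre-rhotic lowering): /i/ is a high vowel immediately before /r/, so it lowers to [e]. /ranirsimbimuwx/ → ranersimbimuwx.
Rule 4 (final cluster simplification): /x/ is the second consonant of a word-final cluster /wx/, so it deletes. /ranersimbimuwx/ → ranersimbimuw.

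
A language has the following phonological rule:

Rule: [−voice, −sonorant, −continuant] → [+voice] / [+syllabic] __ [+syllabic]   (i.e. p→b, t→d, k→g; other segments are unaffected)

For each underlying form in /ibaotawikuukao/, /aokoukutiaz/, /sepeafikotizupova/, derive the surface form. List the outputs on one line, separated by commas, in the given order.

ibaodawiguugao, aogougudiaz, sebeafigodizubova

/ibaotawikuukao/: /t/ is a voiceless stop between vowels /o/ and /a/, so it voices to [d]. /k/ is a voiceless stop between vowels /i/ and /u/, so it voices to [g]. /k/ is a voiceless stop between vowels /u/ and /a/, so it voices to [g]. → [ibaodawiguugao].
/aokoukutiaz/: /k/ is a voiceless stop between vowels /o/ and /o/, so it voices to [g]. /k/ is a voiceless stop between vowels /u/ and /u/, so it voices to [g]. /t/ is a voiceless stop between vowels /u/ and /i/, so it voices to [d]. → [aogougudiaz].
/sepeafikotizupova/: /p/ is a voiceless stop between vowels /e/ and /e/, so it voices to [b]. /k/ is a voiceless stop between vowels /i/ and /o/, so it voices to [g]. /t/ is a voiceless stop between vowels /o/ and /i/, so it voices to [d]. /p/ is a voiceless stop between vowels /u/ and /o/, so it voices to [b]. → [sebeafigodizubova].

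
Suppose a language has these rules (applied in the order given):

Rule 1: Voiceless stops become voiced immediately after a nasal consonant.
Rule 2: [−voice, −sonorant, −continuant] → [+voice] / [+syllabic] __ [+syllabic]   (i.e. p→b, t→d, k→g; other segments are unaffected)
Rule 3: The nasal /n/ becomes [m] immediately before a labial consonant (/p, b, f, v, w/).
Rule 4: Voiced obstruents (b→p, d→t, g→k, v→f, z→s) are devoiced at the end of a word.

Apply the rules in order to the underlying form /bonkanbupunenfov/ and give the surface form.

Rule 1 (post-nasal voicing): /k/ is a voiceless stop immediately after the nasal /n/, so it voices to [g]. /bonkanbupunenfov/ → bonganbupunenfov.
Rule 2 (intervocalic voicing): /p/ is a voiceless stop between vowels /u/ and /u/, so it voices to [b]. /bonganbupunenfov/ → bonganbubunenfov.
Rule 3 (nasal place assimilation): /n/ precedes the labial consonant /b/, so it assimilates in place to [m]. /n/ precedes the labial consonant /f/, so it assimilates in place to [m]. /bonganbubunenfov/ → bongambubunemfov.
Rule 4 (final devoicing): /v/ is a voiced obstruent in word-final position, so it devoices to [f]. /bongambubunemfov/ → bongambubunemfof.

bongambubunemfof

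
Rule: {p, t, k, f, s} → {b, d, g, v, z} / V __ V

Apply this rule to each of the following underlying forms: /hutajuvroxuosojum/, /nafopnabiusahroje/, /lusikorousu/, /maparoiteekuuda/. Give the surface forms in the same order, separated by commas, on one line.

/hutajuvroxuosojum/: /t/ is a voiceless obstruent between vowels /u/ and /a/, so it voices to [d]. /s/ is a voiceless obstruent between vowels /o/ and /o/, so it voices to [z]. → [hudajuvroxuozojum].
/nafopnabiusahroje/: /f/ is a voiceless obstruent between vowels /a/ and /o/, so it voices to [v]. /s/ is a voiceless obstruent between vowels /u/ and /a/, so it voices to [z]. → [navopnabiuzahroje].
/lusikorousu/: /s/ is a voiceless obstruent between vowels /u/ and /i/, so it voices to [z]. /k/ is a voiceless obstruent between vowels /i/ and /o/, so it voices to [g]. /s/ is a voiceless obstruent between vowels /u/ and /u/, so it voices to [z]. → [luzigorouzu].
/maparoiteekuuda/: /p/ is a voiceless obstruent between vowels /a/ and /a/, so it voices to [b]. /t/ is a voiceless obstruent between vowels /i/ and /e/, so it voices to [d]. /k/ is a voiceless obstruent between vowels /e/ and /u/, so it voices to [g]. → [mabaroideeguuda].

hudajuvroxuozojum, navopnabiuzahroje, luzigorouzu, mabaroideeguuda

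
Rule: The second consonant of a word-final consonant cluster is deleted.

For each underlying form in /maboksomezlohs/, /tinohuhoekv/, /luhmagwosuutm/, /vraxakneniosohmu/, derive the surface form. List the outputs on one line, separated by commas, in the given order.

/maboksomezlohs/: /s/ is the second consonant of a word-final cluster /hs/, so it deletes. → [maboksomezloh].
/tinohuhoekv/: /v/ is the second consonant of a word-final cluster /kv/, so it deletes. → [tinohuhoek].
/luhmagwosuutm/: /m/ is the second consonant of a word-final cluster /tm/, so it deletes. → [luhmagwosuut].
/vraxakneniosohmu/: the rule's environment is not met; surfaces unchanged as [vraxakneniosohmu].

maboksomezloh, tinohuhoek, luhmagwosuut, vraxakneniosohmu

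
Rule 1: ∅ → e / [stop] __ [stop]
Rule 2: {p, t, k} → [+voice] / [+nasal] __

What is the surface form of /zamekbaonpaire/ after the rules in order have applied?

Rule 1 (stop-cluster e-epenthesis): /k/ and /b/ form a stop–stop cluster, so [e] is inserted between them. /zamekbaonpaire/ → zamekebaonpaire.
Rule 2 (post-nasal voicing): /p/ is a voiceless stop immediately after the nasal /n/, so it voices to [b]. /zamekebaonpaire/ → zamekebaonbaire.

zamekebaonbaire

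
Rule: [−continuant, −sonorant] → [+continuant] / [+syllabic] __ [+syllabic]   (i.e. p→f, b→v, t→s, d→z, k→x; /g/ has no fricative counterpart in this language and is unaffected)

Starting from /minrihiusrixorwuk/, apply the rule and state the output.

minrihiusrixorwuk

No segment of /minrihiusrixorwuk/ meets the structural description of the rule, so the form surfaces unchanged.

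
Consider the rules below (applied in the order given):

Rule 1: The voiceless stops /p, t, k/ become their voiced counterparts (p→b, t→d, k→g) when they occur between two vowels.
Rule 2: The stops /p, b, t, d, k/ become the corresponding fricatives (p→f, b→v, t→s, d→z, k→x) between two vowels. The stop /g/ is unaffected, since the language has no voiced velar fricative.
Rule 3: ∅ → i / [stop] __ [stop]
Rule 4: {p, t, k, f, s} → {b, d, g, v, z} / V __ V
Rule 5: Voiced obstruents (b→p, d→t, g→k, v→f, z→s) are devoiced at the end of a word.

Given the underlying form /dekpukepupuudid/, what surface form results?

Rule 1 (intervocalic voicing): /k/ is a voiceless stop between vowels /u/ and /e/, so it voices to [g]. /p/ is a voiceless stop between vowels /e/ and /u/, so it voices to [b]. /p/ is a voiceless stop between vowels /u/ and /u/, so it voices to [b]. /dekpukepupuudid/ → dekpugebubuudid.
Rule 2 (intervocalic spirantization): /b/ is a stop between vowels /e/ and /u/, so it spirantizes to the fricative [v]. /b/ is a stop between vowels /u/ and /u/, so it spirantizes to the fricative [v]. /d/ is a stop between vowels /u/ and /i/, so it spirantizes to the fricative [z]. /dekpugebubuudid/ → dekpugevuvuuzid.
Rule 3 (stop-cluster i-epenthesis): /k/ and /p/ form a stop–stop cluster, so [i] is inserted between them. /dekpugevuvuuzid/ → dekipugevuvuuzid.
Rule 4 (intervocalic voicing): /k/ is a voiceless obstruent between vowels /e/ and /i/, so it voices to [g]. /p/ is a voiceless obstruent between vowels /i/ and /u/, so it voices to [b]. /dekipugevuvuuzid/ → degibugevuvuuzid.
Rule 5 (final devoicing): /d/ is a voiced obstruent in word-final position, so it devoices to [t]. /degibugevuvuuzid/ → degibugevuvuuzit.

degibugevuvuuzit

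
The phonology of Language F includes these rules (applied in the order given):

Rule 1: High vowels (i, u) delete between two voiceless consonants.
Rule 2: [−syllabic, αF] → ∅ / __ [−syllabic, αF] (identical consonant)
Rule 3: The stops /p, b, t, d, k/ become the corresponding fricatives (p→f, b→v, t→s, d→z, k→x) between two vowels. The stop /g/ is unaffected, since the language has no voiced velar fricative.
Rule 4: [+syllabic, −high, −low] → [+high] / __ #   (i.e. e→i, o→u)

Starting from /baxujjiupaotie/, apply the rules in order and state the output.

Rule 1 (high vowel syncope): no segment meets the environment; /baxujjiupaotie/ is unchanged.
Rule 2 (degemination): /jj/ is a geminate; the first /j/ deletes. /baxujjiupaotie/ → baxujiupaotie.
Rule 3 (intervocalic spirantization): /p/ is a stop between vowels /u/ and /a/, so it spirantizes to the fricative [f]. /t/ is a stop between vowels /o/ and /i/, so it spirantizes to the fricative [s]. /baxujiupaotie/ → baxujiufaosie.
Rule 4 (final vowel raising): /e/ is a mid vowel in word-final position, so it raises to [i]. /baxujiufaosie/ → baxujiufaosii.

baxujiufaosii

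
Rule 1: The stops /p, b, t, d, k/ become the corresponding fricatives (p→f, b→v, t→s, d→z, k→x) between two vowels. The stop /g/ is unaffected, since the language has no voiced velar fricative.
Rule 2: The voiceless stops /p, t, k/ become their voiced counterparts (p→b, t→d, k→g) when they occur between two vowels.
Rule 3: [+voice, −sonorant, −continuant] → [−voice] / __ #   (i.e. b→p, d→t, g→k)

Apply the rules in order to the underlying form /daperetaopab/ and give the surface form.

daferesaofap

Rule 1 (intervocalic spirantization): /p/ is a stop between vowels /a/ and /e/, so it spirantizes to the fricative [f]. /t/ is a stop between vowels /e/ and /a/, so it spirantizes to the fricative [s]. /p/ is a stop between vowels /o/ and /a/, so it spirantizes to the fricative [f]. /daperetaopab/ → daferesaofab.
Rule 2 (intervocalic voicing): no segment meets the environment; /daferesaofab/ is unchanged.
Rule 3 (final devoicing): /b/ is a voiced stop in word-final position, so it devoices to [p]. /daferesaofab/ → daferesaofap.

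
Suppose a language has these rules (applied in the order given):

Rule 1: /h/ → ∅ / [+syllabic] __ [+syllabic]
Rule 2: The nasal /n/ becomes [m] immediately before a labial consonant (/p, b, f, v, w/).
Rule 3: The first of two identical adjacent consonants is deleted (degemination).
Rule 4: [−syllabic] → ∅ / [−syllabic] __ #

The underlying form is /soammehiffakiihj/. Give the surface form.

Rule 1 (intervocalic h-deletion): /h/ occurs between vowels /e/ and /i/, so it deletes. /soammehiffakiihj/ → soammeiffakiihj.
Rule 2 (nasal place assimilation): no segment meets the environment; /soammeiffakiihj/ is unchanged.
Rule 3 (degemination): /mm/ is a geminate; the first /m/ deletes. /ff/ is a geminate; the first /f/ deletes. /soammeiffakiihj/ → soameifakiihj.
Rule 4 (final cluster simplification): /j/ is the second consonant of a word-final cluster /hj/, so it deletes. /soameifakiihj/ → soameifakiih.

soameifakiih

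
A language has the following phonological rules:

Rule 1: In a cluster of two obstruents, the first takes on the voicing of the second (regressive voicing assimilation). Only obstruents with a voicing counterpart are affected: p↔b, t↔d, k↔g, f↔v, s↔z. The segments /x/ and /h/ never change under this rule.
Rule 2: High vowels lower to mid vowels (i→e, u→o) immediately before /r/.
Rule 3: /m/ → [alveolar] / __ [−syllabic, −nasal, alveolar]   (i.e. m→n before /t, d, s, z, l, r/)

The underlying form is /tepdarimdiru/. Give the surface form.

Rule 1 (regressive voicing assimilation): /p/ precedes the voiced obstruent /d/, so it voices to [b] by assimilation. /tepdarimdiru/ → tebdarimdiru.
Rule 2 (pre-rhotic lowering): /i/ is a high vowel immediately before /r/, so it lowers to [e]. /tebdarimdiru/ → tebdarimderu.
Rule 3 (nasal place assimilation): /m/ precedes the alveolar consonant /d/, so it assimilates in place to [n]. /tebdarimderu/ → tebdarinderu.

tebdarinderu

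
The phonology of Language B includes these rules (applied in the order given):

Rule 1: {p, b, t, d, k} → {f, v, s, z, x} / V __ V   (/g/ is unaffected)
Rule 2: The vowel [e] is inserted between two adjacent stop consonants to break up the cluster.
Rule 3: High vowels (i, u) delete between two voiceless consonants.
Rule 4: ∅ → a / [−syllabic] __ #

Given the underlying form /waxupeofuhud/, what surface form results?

waxfeofhuda

Rule 1 (intervocalic spirantization): /p/ is a stop between vowels /u/ and /e/, so it spirantizes to the fricative [f]. /waxupeofuhud/ → waxufeofuhud.
Rule 2 (stop-cluster e-epenthesis): no segment meets the environment; /waxufeofuhud/ is unchanged.
Rule 3 (high vowel syncope): /u/ is a high vowel flanked by voiceless consonants /x/ and /f/, so it deletes. /u/ is a high vowel flanked by voiceless consonants /f/ and /h/, so it deletes. /waxufeofuhud/ → waxfeofhud.
Rule 4 (final a-epenthesis): the form ends in the consonant /d/, so [a] is inserted word-finally. /waxfeofhud/ → waxfeofhuda.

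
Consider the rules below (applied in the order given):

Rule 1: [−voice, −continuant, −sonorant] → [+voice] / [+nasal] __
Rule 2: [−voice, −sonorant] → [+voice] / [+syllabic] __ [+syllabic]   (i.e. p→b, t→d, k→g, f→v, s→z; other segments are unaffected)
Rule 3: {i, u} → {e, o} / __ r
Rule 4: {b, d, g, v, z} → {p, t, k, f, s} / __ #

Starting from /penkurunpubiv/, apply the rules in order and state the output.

pengorunbubif

Rule 1 (post-nasal voicing): /k/ is a voiceless stop immediately after the nasal /n/, so it voices to [g]. /p/ is a voiceless stop immediately after the nasal /n/, so it voices to [b]. /penkurunpubiv/ → pengurunbubiv.
Rule 2 (intervocalic voicing): no segment meets the environment; /pengurunbubiv/ is unchanged.
Rule 3 (pre-rhotic lowering): /u/ is a high vowel immediately before /r/, so it lowers to [o]. /pengurunbubiv/ → pengorunbubiv.
Rule 4 (final devoicing): /v/ is a voiced obstruent in word-final position, so it devoices to [f]. /pengorunbubiv/ → pengorunbubif.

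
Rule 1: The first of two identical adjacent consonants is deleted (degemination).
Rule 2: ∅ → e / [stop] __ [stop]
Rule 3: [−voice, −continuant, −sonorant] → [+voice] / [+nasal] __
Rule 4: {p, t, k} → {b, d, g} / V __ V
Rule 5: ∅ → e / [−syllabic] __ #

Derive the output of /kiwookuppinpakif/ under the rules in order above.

kiwoogubinbagife

Rule 1 (degemination): /pp/ is a geminate; the first /p/ deletes. /kiwookuppinpakif/ → kiwookupinpakif.
Rule 2 (stop-cluster e-epenthesis): no segment meets the environment; /kiwookupinpakif/ is unchanged.
Rule 3 (post-nasal voicing): /p/ is a voiceless stop immediately after the nasal /n/, so it voices to [b]. /kiwookupinpakif/ → kiwookupinbakif.
Rule 4 (intervocalic voicing): /k/ is a voiceless stop between vowels /o/ and /u/, so it voices to [g]. /p/ is a voiceless stop between vowels /u/ and /i/, so it voices to [b]. /k/ is a voiceless stop between vowels /a/ and /i/, so it voices to [g]. /kiwookupinbakif/ → kiwoogubinbagif.
Rule 5 (final e-epenthesis): the form ends in the consonant /f/, so [e] is inserted word-finally. /kiwoogubinbagif/ → kiwoogubinbagife.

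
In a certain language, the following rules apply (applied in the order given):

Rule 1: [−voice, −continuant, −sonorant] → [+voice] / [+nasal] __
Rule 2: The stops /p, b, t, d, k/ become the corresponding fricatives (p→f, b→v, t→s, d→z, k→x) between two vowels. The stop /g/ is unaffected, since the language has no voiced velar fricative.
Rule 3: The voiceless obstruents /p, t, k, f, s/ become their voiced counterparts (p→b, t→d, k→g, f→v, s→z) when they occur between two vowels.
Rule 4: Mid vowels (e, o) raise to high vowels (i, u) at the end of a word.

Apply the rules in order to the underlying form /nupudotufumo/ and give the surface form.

nuvuzozuvumu

Rule 1 (post-nasal voicing): no segment meets the environment; /nupudotufumo/ is unchanged.
Rule 2 (intervocalic spirantization): /p/ is a stop between vowels /u/ and /u/, so it spirantizes to the fricative [f]. /d/ is a stop between vowels /u/ and /o/, so it spirantizes to the fricative [z]. /t/ is a stop between vowels /o/ and /u/, so it spirantizes to the fricative [s]. /nupudotufumo/ → nufuzosufumo.
Rule 3 (intervocalic voicing): /f/ is a voiceless obstruent between vowels /u/ and /u/, so it voices to [v]. /s/ is a voiceless obstruent between vowels /o/ and /u/, so it voices to [z]. /f/ is a voiceless obstruent between vowels /u/ and /u/, so it voices to [v]. /nufuzosufumo/ → nuvuzozuvumo.
Rule 4 (final vowel raising): /o/ is a mid vowel in word-final position, so it raises to [u]. /nuvuzozuvumo/ → nuvuzozuvumu.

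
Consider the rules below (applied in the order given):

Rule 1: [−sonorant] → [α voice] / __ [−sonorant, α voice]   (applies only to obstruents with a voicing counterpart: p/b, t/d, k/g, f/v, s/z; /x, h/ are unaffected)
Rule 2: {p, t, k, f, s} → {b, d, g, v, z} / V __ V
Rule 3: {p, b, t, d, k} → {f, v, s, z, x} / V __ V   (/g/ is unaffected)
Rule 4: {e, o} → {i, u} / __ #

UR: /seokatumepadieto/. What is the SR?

seogazumevaziezu

Rule 1 (regressive voicing assimilation): no segment meets the environment; /seokatumepadieto/ is unchanged.
Rule 2 (intervocalic voicing): /k/ is a voiceless obstruent between vowels /o/ and /a/, so it voices to [g]. /t/ is a voiceless obstruent between vowels /a/ and /u/, so it voices to [d]. /p/ is a voiceless obstruent between vowels /e/ and /a/, so it voices to [b]. /t/ is a voiceless obstruent between vowels /e/ and /o/, so it voices to [d]. /seokatumepadieto/ → seogadumebadiedo.
Rule 3 (intervocalic spirantization): /d/ is a stop between vowels /a/ and /u/, so it spirantizes to the fricative [z]. /b/ is a stop between vowels /e/ and /a/, so it spirantizes to the fricative [v]. /d/ is a stop between vowels /a/ and /i/, so it spirantizes to the fricative [z]. /d/ is a stop between vowels /e/ and /o/, so it spirantizes to the fricative [z]. /seogadumebadiedo/ → seogazumevaziezo.
Rule 4 (final vowel raising): /o/ is a mid vowel in word-final position, so it raises to [u]. /seogazumevaziezo/ → seogazumevaziezu.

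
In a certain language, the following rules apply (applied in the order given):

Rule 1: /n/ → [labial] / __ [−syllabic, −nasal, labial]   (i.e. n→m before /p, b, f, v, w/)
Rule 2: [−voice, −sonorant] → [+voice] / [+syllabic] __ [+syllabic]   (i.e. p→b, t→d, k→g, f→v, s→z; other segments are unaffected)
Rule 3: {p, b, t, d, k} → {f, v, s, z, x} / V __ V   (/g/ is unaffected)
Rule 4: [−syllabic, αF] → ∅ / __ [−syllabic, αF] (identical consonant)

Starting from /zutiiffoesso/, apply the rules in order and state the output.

Rule 1 (nasal place assimilation): no segment meets the environment; /zutiiffoesso/ is unchanged.
Rule 2 (intervocalic voicing): /t/ is a voiceless obstruent between vowels /u/ and /i/, so it voices to [d]. /zutiiffoesso/ → zudiiffoesso.
Rule 3 (intervocalic spirantization): /d/ is a stop between vowels /u/ and /i/, so it spirantizes to the fricative [z]. /zudiiffoesso/ → zuziiffoesso.
Rule 4 (degemination): /ff/ is a geminate; the first /f/ deletes. /ss/ is a geminate; the first /s/ deletes. /zuziiffoesso/ → zuziifoeso.

zuziifoeso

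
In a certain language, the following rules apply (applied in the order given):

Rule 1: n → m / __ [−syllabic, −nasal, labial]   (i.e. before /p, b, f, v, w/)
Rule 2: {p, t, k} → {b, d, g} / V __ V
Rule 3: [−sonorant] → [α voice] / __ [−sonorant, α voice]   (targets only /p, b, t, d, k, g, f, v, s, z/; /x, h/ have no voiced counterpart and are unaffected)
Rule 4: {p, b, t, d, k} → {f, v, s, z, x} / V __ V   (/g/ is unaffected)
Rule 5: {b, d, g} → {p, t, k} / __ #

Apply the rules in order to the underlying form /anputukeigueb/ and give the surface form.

ampuzugeiguep

Rule 1 (nasal place assimilation): /n/ precedes the labial consonant /p/, so it assimilates in place to [m]. /anputukeigueb/ → amputukeigueb.
Rule 2 (intervocalic voicing): /t/ is a voiceless stop between vowels /u/ and /u/, so it voices to [d]. /k/ is a voiceless stop between vowels /u/ and /e/, so it voices to [g]. /amputukeigueb/ → ampudugeigueb.
Rule 3 (regressive voicing assimilation): no segment meets the environment; /ampudugeigueb/ is unchanged.
Rule 4 (intervocalic spirantization): /d/ is a stop between vowels /u/ and /u/, so it spirantizes to the fricative [z]. /ampudugeigueb/ → ampuzugeigueb.
Rule 5 (final devoicing): /b/ is a voiced stop in word-final position, so it devoices to [p]. /ampuzugeigueb/ → ampuzugeiguep.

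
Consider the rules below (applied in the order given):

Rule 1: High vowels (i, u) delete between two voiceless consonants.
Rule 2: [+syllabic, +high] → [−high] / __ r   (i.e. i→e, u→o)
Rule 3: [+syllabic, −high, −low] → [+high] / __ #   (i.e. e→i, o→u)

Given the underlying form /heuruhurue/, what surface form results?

heoruhorui

Rule 1 (high vowel syncope): no segment meets the environment; /heuruhurue/ is unchanged.
Rule 2 (pre-rhotic lowering): /u/ is a high vowel immediately before /r/, so it lowers to [o]. /u/ is a high vowel immediately before /r/, so it lowers to [o]. /heuruhurue/ → heoruhorue.
Rule 3 (final vowel raising): /e/ is a mid vowel in word-final position, so it raises to [i]. /heoruhorue/ → heoruhorui.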